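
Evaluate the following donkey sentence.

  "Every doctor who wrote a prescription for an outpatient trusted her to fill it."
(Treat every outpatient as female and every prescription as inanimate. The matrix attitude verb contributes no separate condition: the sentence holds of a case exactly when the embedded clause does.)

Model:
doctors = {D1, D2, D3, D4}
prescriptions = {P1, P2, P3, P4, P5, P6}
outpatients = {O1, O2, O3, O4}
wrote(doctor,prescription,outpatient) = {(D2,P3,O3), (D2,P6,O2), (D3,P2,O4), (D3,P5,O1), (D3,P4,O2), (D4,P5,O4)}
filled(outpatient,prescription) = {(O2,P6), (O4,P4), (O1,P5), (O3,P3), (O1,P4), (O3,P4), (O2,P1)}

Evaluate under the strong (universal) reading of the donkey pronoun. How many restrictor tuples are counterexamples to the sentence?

"her" takes "an outpatient" as antecedent and "it" takes "a prescription"; both are donkey pronouns co-varying with the restrictor.
Strong reading: for every (d,p,o) with wrote(d,p,o), filled(o,p).
Restrictor triples: (D2,P3,O3)→filled(O3,P3) ✓  (D2,P6,O2)→filled(O2,P6) ✓  (D3,P2,O4)→filled(O4,P2) ✗  (D3,P4,O2)→filled(O2,P4) ✗  (D3,P5,O1)→filled(O1,P5) ✓  (D4,P5,O4)→filled(O4,P5) ✗
Counterexamples (restrictor triples failing the scope): 3.

3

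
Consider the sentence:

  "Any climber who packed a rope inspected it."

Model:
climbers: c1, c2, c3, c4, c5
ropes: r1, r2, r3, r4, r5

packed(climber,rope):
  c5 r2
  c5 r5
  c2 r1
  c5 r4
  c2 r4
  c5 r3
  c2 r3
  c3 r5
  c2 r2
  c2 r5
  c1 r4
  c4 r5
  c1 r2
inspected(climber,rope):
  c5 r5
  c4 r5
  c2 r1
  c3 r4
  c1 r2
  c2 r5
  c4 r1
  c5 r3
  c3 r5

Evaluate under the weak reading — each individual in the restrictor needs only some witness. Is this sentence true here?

True

"it" takes "a rope" as antecedent — a donkey pronoun bound across the clause boundary.
Weak reading: every climber c with some packed-rope has at least one packed-rope r such that inspected(c,r).
Per climber: c1:✓  c2:✓  c3:✓  c4:✓  c5:✓
Every climber in the restrictor has a witness.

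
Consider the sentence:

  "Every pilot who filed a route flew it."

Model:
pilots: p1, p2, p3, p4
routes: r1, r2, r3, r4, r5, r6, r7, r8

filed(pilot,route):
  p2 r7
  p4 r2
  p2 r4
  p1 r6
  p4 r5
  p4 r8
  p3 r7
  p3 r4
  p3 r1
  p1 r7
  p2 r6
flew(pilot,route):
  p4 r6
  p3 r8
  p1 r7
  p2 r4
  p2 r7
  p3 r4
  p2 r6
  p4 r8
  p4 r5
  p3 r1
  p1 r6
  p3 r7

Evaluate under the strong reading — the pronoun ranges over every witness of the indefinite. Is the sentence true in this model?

False

"it" takes "a route" as antecedent — a donkey pronoun bound across the clause boundary.
Strong reading: for every (p,r) with filed(p,r), flew(p,r).
Restrictor pairs: (p1,r6) ✓  (p1,r7) ✓  (p2,r4) ✓  (p2,r6) ✓  (p2,r7) ✓  (p3,r1) ✓  (p3,r4) ✓  (p3,r7) ✓  (p4,r2) ✗  (p4,r5) ✓  (p4,r8) ✓
Counterexample: (p4,r2) is in filed but fails the scope.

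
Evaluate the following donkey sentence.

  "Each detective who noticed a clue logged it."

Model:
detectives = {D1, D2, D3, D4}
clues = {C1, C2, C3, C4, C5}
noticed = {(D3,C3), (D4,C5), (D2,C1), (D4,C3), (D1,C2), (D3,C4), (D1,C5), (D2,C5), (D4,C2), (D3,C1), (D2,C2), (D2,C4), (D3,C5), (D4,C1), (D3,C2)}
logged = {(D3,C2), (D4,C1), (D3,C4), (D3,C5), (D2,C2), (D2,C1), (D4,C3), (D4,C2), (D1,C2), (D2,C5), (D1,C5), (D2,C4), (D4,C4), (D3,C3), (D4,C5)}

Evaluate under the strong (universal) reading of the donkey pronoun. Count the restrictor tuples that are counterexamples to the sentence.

1

"it" takes "a clue" as antecedent — a donkey pronoun bound across the clause boundary.
Strong reading: for every (d,c) with noticed(d,c), logged(d,c).
Restrictor pairs: (D1,C2) ✓  (D1,C5) ✓  (D2,C1) ✓  (D2,C2) ✓  (D2,C4) ✓  (D2,C5) ✓  (D3,C1) ✗  (D3,C2) ✓  (D3,C3) ✓  (D3,C4) ✓  (D3,C5) ✓  (D4,C1) ✓  (D4,C2) ✓  (D4,C3) ✓  (D4,C5) ✓
Counterexamples (restrictor pairs failing the scope): 1.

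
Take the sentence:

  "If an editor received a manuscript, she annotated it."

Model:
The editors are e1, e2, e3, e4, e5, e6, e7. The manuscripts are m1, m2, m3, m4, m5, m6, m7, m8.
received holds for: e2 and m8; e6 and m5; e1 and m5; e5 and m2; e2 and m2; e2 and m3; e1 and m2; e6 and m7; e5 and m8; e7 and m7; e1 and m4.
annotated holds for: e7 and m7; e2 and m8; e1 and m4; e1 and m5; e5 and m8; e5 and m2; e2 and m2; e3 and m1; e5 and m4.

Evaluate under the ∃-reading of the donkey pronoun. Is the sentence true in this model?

False

"it" takes "a manuscript" as antecedent — a donkey pronoun bound across the clause boundary.
Weak reading: every editor e with some received-manuscript has at least one received-manuscript m such that annotated(e,m).
Per editor: e1:✓  e2:✓  e5:✓  e6:✗  e7:✓
e6 has no witness among its received-manuscripts.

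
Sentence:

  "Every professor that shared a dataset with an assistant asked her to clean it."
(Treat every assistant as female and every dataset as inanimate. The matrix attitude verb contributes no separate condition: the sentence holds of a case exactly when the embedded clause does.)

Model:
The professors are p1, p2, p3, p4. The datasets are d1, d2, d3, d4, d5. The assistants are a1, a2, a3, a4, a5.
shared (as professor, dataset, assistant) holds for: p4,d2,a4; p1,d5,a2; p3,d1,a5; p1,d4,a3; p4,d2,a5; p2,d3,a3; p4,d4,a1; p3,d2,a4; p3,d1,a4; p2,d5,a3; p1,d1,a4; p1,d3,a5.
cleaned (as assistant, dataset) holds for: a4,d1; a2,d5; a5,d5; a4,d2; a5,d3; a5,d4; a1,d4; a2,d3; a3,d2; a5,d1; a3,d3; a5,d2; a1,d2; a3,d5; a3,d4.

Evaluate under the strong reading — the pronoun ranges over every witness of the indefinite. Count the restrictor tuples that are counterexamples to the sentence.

0

"her" takes "an assistant" as antecedent and "it" takes "a dataset"; both are donkey pronouns co-varying with the restrictor.
Strong reading: for every (p,d,a) with shared(p,d,a), cleaned(a,d).
Restrictor triples: (p1,d1,a4)→cleaned(a4,d1) ✓  (p1,d3,a5)→cleaned(a5,d3) ✓  (p1,d4,a3)→cleaned(a3,d4) ✓  (p1,d5,a2)→cleaned(a2,d5) ✓  (p2,d3,a3)→cleaned(a3,d3) ✓  (p2,d5,a3)→cleaned(a3,d5) ✓  (p3,d1,a4)→cleaned(a4,d1) ✓  (p3,d1,a5)→cleaned(a5,d1) ✓  (p3,d2,a4)→cleaned(a4,d2) ✓  (p4,d2,a4)→cleaned(a4,d2) ✓  (p4,d2,a5)→cleaned(a5,d2) ✓  (p4,d4,a1)→cleaned(a1,d4) ✓
Counterexamples (restrictor triples failing the scope): 0.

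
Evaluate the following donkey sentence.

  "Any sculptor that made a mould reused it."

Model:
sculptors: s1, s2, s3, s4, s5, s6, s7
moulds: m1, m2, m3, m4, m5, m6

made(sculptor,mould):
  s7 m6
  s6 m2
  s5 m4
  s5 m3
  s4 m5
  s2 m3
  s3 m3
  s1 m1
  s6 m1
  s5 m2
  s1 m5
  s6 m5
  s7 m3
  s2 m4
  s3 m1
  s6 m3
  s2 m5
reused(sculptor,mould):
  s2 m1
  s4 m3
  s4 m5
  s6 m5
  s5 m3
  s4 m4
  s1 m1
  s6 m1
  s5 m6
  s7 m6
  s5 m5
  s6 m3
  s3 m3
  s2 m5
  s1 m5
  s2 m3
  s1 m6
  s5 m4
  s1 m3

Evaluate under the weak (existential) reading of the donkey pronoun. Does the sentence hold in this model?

True

"it" takes "a mould" as antecedent — a donkey pronoun bound across the clause boundary.
Weak reading: every sculptor s with some made-mould has at least one made-mould m such that reused(s,m).
Per sculptor: s1:✓  s2:✓  s3:✓  s4:✓  s5:✓  s6:✓  s7:✓
Every sculptor in the restrictor has a witness.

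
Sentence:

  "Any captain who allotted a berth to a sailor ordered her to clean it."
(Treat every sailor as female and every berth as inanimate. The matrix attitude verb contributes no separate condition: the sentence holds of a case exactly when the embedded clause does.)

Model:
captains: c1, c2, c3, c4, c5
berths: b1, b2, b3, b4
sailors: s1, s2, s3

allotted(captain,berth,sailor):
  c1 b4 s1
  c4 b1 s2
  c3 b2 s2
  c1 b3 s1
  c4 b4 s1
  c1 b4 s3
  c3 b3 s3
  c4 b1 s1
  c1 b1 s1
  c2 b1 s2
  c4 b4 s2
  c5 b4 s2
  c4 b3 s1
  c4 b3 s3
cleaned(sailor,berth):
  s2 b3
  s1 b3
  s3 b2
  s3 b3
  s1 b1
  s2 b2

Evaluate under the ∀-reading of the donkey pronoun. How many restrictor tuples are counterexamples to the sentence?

"her" takes "a sailor" as antecedent and "it" takes "a berth"; both are donkey pronouns co-varying with the restrictor.
Strong reading: for every (c,b,s) with allotted(c,b,s), cleaned(s,b).
Restrictor triples: (c1,b1,s1)→cleaned(s1,b1) ✓  (c1,b3,s1)→cleaned(s1,b3) ✓  (c1,b4,s1)→cleaned(s1,b4) ✗  (c1,b4,s3)→cleaned(s3,b4) ✗  (c2,b1,s2)→cleaned(s2,b1) ✗  (c3,b2,s2)→cleaned(s2,b2) ✓  (c3,b3,s3)→cleaned(s3,b3) ✓  (c4,b1,s1)→cleaned(s1,b1) ✓  (c4,b1,s2)→cleaned(s2,b1) ✗  (c4,b3,s1)→cleaned(s1,b3) ✓  (c4,b3,s3)→cleaned(s3,b3) ✓  (c4,b4,s1)→cleaned(s1,b4) ✗  (c4,b4,s2)→cleaned(s2,b4) ✗  (c5,b4,s2)→cleaned(s2,b4) ✗
Counterexamples (restrictor triples failing the scope): 7.

7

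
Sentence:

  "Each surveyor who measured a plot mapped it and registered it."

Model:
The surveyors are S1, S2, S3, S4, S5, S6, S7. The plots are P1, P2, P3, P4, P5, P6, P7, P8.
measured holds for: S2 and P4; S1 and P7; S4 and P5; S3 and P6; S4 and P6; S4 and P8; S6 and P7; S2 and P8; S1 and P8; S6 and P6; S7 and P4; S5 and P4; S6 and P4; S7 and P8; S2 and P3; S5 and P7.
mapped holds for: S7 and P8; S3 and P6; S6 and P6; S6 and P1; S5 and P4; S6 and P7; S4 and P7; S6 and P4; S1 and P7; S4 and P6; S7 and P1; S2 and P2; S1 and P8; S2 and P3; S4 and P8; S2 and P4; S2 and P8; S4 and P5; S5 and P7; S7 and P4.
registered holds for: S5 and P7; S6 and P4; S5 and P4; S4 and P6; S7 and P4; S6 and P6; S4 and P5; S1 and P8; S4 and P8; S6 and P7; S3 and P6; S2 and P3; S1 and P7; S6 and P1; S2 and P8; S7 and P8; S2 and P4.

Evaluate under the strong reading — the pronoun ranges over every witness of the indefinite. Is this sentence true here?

"it" takes "a plot" as antecedent — a donkey pronoun bound across the clause boundary.
Strong reading: for every (s,p) with measured(s,p), mapped(s,p) ∧ registered(s,p).
Restrictor pairs: (S1,P7) ✓  (S1,P8) ✓  (S2,P3) ✓  (S2,P4) ✓  (S2,P8) ✓  (S3,P6) ✓  (S4,P5) ✓  (S4,P6) ✓  (S4,P8) ✓  (S5,P4) ✓  (S5,P7) ✓  (S6,P4) ✓  (S6,P6) ✓  (S6,P7) ✓  (S7,P4) ✓  (S7,P8) ✓
Every restrictor pair satisfies the scope.

True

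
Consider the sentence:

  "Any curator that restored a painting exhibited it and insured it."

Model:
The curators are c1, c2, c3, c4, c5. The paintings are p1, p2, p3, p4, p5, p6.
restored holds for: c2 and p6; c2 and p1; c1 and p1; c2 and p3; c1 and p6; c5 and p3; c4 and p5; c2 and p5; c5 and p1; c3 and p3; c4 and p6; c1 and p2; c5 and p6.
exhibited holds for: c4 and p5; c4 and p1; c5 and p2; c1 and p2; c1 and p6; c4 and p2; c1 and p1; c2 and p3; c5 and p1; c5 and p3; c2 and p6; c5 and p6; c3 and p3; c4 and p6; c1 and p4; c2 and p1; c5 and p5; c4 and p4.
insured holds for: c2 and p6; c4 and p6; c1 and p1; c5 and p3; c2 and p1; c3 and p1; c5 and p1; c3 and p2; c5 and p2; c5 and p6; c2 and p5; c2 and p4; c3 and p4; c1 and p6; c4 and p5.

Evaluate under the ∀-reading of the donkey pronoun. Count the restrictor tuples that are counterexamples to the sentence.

4

"it" takes "a painting" as antecedent — a donkey pronoun bound across the clause boundary.
Strong reading: for every (c,p) with restored(c,p), exhibited(c,p) ∧ insured(c,p).
Restrictor pairs: (c1,p1) ✓  (c1,p2) ✗  (c1,p6) ✓  (c2,p1) ✓  (c2,p3) ✗  (c2,p5) ✗  (c2,p6) ✓  (c3,p3) ✗  (c4,p5) ✓  (c4,p6) ✓  (c5,p1) ✓  (c5,p3) ✓  (c5,p6) ✓
Counterexamples (restrictor pairs failing the scope): 4.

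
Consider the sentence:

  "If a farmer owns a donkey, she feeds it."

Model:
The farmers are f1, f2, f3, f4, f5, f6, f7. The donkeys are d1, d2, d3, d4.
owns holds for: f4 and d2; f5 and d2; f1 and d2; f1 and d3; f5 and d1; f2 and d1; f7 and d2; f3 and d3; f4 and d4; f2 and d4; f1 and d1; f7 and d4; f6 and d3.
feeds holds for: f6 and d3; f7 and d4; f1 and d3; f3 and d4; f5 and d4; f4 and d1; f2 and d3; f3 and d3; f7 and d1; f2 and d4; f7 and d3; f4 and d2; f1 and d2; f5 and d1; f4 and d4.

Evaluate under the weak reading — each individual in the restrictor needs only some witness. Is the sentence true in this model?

"it" takes "a donkey" as antecedent — a donkey pronoun bound across the clause boundary.
Weak reading: every farmer f with some owns-donkey has at least one owns-donkey d such that feeds(f,d).
Per farmer: f1:✓  f2:✓  f3:✓  f4:✓  f5:✓  f6:✓  f7:✓
Every farmer in the restrictor has a witness.

True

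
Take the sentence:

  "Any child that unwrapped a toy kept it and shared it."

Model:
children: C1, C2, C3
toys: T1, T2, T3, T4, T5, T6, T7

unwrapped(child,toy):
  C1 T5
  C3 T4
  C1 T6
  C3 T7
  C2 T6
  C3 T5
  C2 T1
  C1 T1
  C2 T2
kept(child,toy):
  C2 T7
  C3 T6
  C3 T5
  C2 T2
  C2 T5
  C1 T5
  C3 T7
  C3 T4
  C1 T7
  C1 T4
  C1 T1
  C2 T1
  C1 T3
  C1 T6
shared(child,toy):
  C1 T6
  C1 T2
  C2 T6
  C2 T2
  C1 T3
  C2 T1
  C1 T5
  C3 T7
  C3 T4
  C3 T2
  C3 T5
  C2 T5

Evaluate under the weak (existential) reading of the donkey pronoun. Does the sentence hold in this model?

True

"it" takes "a toy" as antecedent — a donkey pronoun bound across the clause boundary.
Weak reading: every child c with some unwrapped-toy has at least one unwrapped-toy t such that kept(c,t) ∧ shared(c,t).
Per child: C1:✓  C2:✓  C3:✓
Every child in the restrictor has a witness.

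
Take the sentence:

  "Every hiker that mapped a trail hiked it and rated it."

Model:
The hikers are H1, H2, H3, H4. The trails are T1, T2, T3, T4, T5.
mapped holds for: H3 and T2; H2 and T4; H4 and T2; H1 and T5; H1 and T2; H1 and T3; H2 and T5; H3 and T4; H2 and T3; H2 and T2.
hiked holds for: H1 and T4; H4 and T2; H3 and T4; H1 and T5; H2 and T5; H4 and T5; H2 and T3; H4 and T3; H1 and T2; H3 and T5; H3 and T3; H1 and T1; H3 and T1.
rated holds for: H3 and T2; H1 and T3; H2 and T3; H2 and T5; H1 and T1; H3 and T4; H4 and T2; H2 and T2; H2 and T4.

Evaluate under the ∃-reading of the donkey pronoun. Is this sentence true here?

False

"it" takes "a trail" as antecedent — a donkey pronoun bound across the clause boundary.
Weak reading: every hiker h with some mapped-trail has at least one mapped-trail t such that hiked(h,t) ∧ rated(h,t).
Per hiker: H1:✗  H2:✓  H3:✓  H4:✓
H1 has no witness among its mapped-trails.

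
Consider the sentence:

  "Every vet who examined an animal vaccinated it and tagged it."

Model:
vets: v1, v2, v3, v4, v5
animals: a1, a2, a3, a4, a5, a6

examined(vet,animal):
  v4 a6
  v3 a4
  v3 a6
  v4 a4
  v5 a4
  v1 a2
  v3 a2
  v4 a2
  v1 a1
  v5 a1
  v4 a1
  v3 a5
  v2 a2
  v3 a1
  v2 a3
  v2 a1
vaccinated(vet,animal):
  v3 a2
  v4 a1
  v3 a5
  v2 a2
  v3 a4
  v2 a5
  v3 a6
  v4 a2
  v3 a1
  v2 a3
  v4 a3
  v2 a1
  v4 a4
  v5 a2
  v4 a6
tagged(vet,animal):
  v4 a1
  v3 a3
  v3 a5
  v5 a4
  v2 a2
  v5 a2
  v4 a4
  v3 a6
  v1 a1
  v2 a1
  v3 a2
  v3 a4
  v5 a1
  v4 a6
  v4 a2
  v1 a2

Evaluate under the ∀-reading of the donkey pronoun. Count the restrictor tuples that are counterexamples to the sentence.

"it" takes "an animal" as antecedent — a donkey pronoun bound across the clause boundary.
Strong reading: for every (v,a) with examined(v,a), vaccinated(v,a) ∧ tagged(v,a).
Restrictor pairs: (v1,a1) ✗  (v1,a2) ✗  (v2,a1) ✓  (v2,a2) ✓  (v2,a3) ✗  (v3,a1) ✗  (v3,a2) ✓  (v3,a4) ✓  (v3,a5) ✓  (v3,a6) ✓  (v4,a1) ✓  (v4,a2) ✓  (v4,a4) ✓  (v4,a6) ✓  (v5,a1) ✗  (v5,a4) ✗
Counterexamples (restrictor pairs failing the scope): 6.

6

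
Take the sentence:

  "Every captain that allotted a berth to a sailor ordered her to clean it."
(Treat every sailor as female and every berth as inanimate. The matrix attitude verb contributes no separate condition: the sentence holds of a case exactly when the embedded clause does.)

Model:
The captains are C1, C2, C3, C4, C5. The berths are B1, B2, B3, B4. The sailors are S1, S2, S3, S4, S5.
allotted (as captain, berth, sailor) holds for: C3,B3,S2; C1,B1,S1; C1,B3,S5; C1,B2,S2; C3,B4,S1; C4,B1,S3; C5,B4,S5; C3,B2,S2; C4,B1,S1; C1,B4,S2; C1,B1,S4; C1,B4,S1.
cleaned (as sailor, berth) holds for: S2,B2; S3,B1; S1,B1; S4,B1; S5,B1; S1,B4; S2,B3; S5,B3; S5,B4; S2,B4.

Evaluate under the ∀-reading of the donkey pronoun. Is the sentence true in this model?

True

"her" takes "a sailor" as antecedent and "it" takes "a berth"; both are donkey pronouns co-varying with the restrictor.
Strong reading: for every (c,b,s) with allotted(c,b,s), cleaned(s,b).
Restrictor triples: (C1,B1,S1)→cleaned(S1,B1) ✓  (C1,B1,S4)→cleaned(S4,B1) ✓  (C1,B2,S2)→cleaned(S2,B2) ✓  (C1,B3,S5)→cleaned(S5,B3) ✓  (C1,B4,S1)→cleaned(S1,B4) ✓  (C1,B4,S2)→cleaned(S2,B4) ✓  (C3,B2,S2)→cleaned(S2,B2) ✓  (C3,B3,S2)→cleaned(S2,B3) ✓  (C3,B4,S1)→cleaned(S1,B4) ✓  (C4,B1,S1)→cleaned(S1,B1) ✓  (C4,B1,S3)→cleaned(S3,B1) ✓  (C5,B4,S5)→cleaned(S5,B4) ✓
Every restrictor triple satisfies the scope.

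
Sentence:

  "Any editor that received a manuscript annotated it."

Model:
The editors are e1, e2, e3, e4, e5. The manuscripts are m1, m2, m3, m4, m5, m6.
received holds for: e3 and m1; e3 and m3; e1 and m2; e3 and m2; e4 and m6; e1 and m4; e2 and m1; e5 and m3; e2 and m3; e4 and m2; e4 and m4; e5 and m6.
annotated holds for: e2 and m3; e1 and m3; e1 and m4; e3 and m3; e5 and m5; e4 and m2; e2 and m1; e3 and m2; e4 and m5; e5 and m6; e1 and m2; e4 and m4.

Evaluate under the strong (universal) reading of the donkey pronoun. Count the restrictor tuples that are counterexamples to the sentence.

"it" takes "a manuscript" as antecedent — a donkey pronoun bound across the clause boundary.
Strong reading: for every (e,m) with received(e,m), annotated(e,m).
Restrictor pairs: (e1,m2) ✓  (e1,m4) ✓  (e2,m1) ✓  (e2,m3) ✓  (e3,m1) ✗  (e3,m2) ✓  (e3,m3) ✓  (e4,m2) ✓  (e4,m4) ✓  (e4,m6) ✗  (e5,m3) ✗  (e5,m6) ✓
Counterexamples (restrictor pairs failing the scope): 3.

3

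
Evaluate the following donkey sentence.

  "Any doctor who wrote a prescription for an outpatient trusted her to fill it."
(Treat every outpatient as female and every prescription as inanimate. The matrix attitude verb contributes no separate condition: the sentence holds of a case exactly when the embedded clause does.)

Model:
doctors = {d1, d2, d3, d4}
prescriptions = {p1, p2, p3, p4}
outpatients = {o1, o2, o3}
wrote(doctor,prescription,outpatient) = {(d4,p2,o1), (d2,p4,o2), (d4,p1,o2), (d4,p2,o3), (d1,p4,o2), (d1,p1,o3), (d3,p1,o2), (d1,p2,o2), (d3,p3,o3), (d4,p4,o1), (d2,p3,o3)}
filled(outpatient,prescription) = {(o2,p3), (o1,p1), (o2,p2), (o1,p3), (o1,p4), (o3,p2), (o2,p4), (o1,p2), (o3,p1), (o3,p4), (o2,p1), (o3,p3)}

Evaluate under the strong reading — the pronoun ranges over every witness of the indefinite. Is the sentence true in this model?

True

"her" takes "an outpatient" as antecedent and "it" takes "a prescription"; both are donkey pronouns co-varying with the restrictor.
Strong reading: for every (d,p,o) with wrote(d,p,o), filled(o,p).
Restrictor triples: (d1,p1,o3)→filled(o3,p1) ✓  (d1,p2,o2)→filled(o2,p2) ✓  (d1,p4,o2)→filled(o2,p4) ✓  (d2,p3,o3)→filled(o3,p3) ✓  (d2,p4,o2)→filled(o2,p4) ✓  (d3,p1,o2)→filled(o2,p1) ✓  (d3,p3,o3)→filled(o3,p3) ✓  (d4,p1,o2)→filled(o2,p1) ✓  (d4,p2,o1)→filled(o1,p2) ✓  (d4,p2,o3)→filled(o3,p2) ✓  (d4,p4,o1)→filled(o1,p4) ✓
Every restrictor triple satisfies the scope.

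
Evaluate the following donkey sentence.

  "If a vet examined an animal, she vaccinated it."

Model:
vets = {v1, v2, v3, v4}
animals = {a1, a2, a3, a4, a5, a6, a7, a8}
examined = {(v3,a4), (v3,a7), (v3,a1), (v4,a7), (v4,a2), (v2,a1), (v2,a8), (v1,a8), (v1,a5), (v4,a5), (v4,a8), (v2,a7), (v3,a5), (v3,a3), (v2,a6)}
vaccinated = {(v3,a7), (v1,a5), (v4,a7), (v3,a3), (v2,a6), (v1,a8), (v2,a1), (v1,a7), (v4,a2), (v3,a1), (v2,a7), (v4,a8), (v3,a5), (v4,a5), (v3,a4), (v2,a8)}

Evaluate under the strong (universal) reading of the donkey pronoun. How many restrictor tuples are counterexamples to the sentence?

"it" takes "an animal" as antecedent — a donkey pronoun bound across the clause boundary.
Strong reading: for every (v,a) with examined(v,a), vaccinated(v,a).
Restrictor pairs: (v1,a5) ✓  (v1,a8) ✓  (v2,a1) ✓  (v2,a6) ✓  (v2,a7) ✓  (v2,a8) ✓  (v3,a1) ✓  (v3,a3) ✓  (v3,a4) ✓  (v3,a5) ✓  (v3,a7) ✓  (v4,a2) ✓  (v4,a5) ✓  (v4,a7) ✓  (v4,a8) ✓
Counterexamples (restrictor pairs failing the scope): 0.

0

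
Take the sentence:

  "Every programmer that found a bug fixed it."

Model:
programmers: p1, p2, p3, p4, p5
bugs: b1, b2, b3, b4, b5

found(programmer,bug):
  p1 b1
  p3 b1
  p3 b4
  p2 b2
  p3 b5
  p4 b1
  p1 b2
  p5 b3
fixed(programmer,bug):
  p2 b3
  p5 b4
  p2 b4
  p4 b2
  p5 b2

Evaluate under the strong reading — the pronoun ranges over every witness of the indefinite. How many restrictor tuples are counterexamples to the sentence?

"it" takes "a bug" as antecedent — a donkey pronoun bound across the clause boundary.
Strong reading: for every (p,b) with found(p,b), fixed(p,b).
Restrictor pairs: (p1,b1) ✗  (p1,b2) ✗  (p2,b2) ✗  (p3,b1) ✗  (p3,b4) ✗  (p3,b5) ✗  (p4,b1) ✗  (p5,b3) ✗
Counterexamples (restrictor pairs failing the scope): 8.

8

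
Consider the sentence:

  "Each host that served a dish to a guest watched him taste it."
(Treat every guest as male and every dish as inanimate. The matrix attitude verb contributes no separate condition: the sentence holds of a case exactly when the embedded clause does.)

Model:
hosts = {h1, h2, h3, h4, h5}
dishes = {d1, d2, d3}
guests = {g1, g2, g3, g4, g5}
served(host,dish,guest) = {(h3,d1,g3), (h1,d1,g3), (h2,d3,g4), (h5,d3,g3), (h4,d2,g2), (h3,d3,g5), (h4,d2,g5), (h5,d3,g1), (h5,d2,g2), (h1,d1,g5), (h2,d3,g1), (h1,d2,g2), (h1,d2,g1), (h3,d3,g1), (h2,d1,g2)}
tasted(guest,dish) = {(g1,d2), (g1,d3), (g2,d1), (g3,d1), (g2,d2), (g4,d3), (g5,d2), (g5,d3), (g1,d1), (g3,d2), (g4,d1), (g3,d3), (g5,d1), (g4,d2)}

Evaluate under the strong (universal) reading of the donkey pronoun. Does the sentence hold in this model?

True

"him" takes "a guest" as antecedent and "it" takes "a dish"; both are donkey pronouns co-varying with the restrictor.
Strong reading: for every (h,d,g) with served(h,d,g), tasted(g,d).
Restrictor triples: (h1,d1,g3)→tasted(g3,d1) ✓  (h1,d1,g5)→tasted(g5,d1) ✓  (h1,d2,g1)→tasted(g1,d2) ✓  (h1,d2,g2)→tasted(g2,d2) ✓  (h2,d1,g2)→tasted(g2,d1) ✓  (h2,d3,g1)→tasted(g1,d3) ✓  (h2,d3,g4)→tasted(g4,d3) ✓  (h3,d1,g3)→tasted(g3,d1) ✓  (h3,d3,g1)→tasted(g1,d3) ✓  (h3,d3,g5)→tasted(g5,d3) ✓  (h4,d2,g2)→tasted(g2,d2) ✓  (h4,d2,g5)→tasted(g5,d2) ✓  (h5,d2,g2)→tasted(g2,d2) ✓  (h5,d3,g1)→tasted(g1,d3) ✓  (h5,d3,g3)→tasted(g3,d3) ✓
Every restrictor triple satisfies the scope.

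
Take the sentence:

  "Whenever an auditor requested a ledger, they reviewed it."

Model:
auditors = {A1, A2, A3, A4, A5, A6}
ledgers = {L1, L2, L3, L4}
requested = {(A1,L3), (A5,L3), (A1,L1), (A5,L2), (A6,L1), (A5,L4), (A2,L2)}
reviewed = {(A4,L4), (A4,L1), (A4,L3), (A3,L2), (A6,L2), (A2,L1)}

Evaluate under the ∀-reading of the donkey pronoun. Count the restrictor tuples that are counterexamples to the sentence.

7

"it" takes "a ledger" as antecedent — a donkey pronoun bound across the clause boundary.
Strong reading: for every (a,l) with requested(a,l), reviewed(a,l).
Restrictor pairs: (A1,L1) ✗  (A1,L3) ✗  (A2,L2) ✗  (A5,L2) ✗  (A5,L3) ✗  (A5,L4) ✗  (A6,L1) ✗
Counterexamples (restrictor pairs failing the scope): 7.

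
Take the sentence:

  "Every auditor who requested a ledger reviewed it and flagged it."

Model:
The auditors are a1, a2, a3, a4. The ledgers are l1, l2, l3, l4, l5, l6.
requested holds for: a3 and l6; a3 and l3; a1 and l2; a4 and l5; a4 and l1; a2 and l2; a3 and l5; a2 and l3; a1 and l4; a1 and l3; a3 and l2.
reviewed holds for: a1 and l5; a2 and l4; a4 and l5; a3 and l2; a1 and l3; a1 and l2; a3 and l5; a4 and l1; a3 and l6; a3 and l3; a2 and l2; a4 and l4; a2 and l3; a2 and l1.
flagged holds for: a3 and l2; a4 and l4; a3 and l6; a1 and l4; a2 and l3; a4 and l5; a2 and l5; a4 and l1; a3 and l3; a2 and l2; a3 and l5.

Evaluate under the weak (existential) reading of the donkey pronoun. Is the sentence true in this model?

False

"it" takes "a ledger" as antecedent — a donkey pronoun bound across the clause boundary.
Weak reading: every auditor a with some requested-ledger has at least one requested-ledger l such that reviewed(a,l) ∧ flagged(a,l).
Per auditor: a1:✗  a2:✓  a3:✓  a4:✓
a1 has no witness among its requested-ledgers.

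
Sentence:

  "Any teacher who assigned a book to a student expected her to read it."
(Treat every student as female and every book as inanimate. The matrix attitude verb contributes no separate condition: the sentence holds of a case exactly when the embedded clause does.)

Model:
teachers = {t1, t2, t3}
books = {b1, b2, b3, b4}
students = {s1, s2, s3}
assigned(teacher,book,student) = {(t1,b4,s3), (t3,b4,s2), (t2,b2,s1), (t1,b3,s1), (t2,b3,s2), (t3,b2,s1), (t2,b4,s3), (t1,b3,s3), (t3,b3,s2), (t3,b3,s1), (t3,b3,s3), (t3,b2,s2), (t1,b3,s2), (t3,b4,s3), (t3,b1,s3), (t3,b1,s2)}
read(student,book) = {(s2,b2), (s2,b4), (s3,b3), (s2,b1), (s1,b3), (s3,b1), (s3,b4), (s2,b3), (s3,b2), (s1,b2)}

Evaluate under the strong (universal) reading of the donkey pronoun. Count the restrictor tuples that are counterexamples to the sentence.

"her" takes "a student" as antecedent and "it" takes "a book"; both are donkey pronouns co-varying with the restrictor.
Strong reading: for every (t,b,s) with assigned(t,b,s), read(s,b).
Restrictor triples: (t1,b3,s1)→read(s1,b3) ✓  (t1,b3,s2)→read(s2,b3) ✓  (t1,b3,s3)→read(s3,b3) ✓  (t1,b4,s3)→read(s3,b4) ✓  (t2,b2,s1)→read(s1,b2) ✓  (t2,b3,s2)→read(s2,b3) ✓  (t2,b4,s3)→read(s3,b4) ✓  (t3,b1,s2)→read(s2,b1) ✓  (t3,b1,s3)→read(s3,b1) ✓  (t3,b2,s1)→read(s1,b2) ✓  (t3,b2,s2)→read(s2,b2) ✓  (t3,b3,s1)→read(s1,b3) ✓  (t3,b3,s2)→read(s2,b3) ✓  (t3,b3,s3)→read(s3,b3) ✓  (t3,b4,s2)→read(s2,b4) ✓  (t3,b4,s3)→read(s3,b4) ✓
Counterexamples (restrictor triples failing the scope): 0.

0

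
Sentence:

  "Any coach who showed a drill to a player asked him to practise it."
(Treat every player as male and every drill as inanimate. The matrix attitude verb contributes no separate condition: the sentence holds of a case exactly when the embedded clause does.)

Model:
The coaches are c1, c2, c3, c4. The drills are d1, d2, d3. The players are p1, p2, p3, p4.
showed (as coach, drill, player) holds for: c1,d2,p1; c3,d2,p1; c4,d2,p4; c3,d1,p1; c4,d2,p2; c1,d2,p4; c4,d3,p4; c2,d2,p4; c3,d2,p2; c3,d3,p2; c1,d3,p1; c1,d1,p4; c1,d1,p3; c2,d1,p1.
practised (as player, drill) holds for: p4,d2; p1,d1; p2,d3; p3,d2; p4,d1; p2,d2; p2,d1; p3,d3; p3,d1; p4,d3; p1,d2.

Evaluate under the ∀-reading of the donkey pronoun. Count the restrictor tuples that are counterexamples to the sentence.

1

"him" takes "a player" as antecedent and "it" takes "a drill"; both are donkey pronouns co-varying with the restrictor.
Strong reading: for every (c,d,p) with showed(c,d,p), practised(p,d).
Restrictor triples: (c1,d1,p3)→practised(p3,d1) ✓  (c1,d1,p4)→practised(p4,d1) ✓  (c1,d2,p1)→practised(p1,d2) ✓  (c1,d2,p4)→practised(p4,d2) ✓  (c1,d3,p1)→practised(p1,d3) ✗  (c2,d1,p1)→practised(p1,d1) ✓  (c2,d2,p4)→practised(p4,d2) ✓  (c3,d1,p1)→practised(p1,d1) ✓  (c3,d2,p1)→practised(p1,d2) ✓  (c3,d2,p2)→practised(p2,d2) ✓  (c3,d3,p2)→practised(p2,d3) ✓  (c4,d2,p2)→practised(p2,d2) ✓  (c4,d2,p4)→practised(p4,d2) ✓  (c4,d3,p4)→practised(p4,d3) ✓
Counterexamples (restrictor triples failing the scope): 1.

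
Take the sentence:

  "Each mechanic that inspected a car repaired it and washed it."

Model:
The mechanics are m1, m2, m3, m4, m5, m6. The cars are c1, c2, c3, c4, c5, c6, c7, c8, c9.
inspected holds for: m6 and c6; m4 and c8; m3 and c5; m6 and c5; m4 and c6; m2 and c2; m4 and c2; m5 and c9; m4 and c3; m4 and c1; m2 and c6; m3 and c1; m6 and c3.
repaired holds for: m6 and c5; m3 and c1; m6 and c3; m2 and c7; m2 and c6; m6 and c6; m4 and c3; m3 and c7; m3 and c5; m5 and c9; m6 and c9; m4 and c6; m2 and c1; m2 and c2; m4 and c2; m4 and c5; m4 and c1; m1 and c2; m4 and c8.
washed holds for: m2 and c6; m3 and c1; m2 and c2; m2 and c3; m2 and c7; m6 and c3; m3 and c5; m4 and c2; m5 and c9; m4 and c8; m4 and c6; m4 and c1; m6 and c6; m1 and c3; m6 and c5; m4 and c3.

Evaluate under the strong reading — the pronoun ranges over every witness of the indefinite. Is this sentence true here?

"it" takes "a car" as antecedent — a donkey pronoun bound across the clause boundary.
Strong reading: for every (m,c) with inspected(m,c), repaired(m,c) ∧ washed(m,c).
Restrictor pairs: (m2,c2) ✓  (m2,c6) ✓  (m3,c1) ✓  (m3,c5) ✓  (m4,c1) ✓  (m4,c2) ✓  (m4,c3) ✓  (m4,c6) ✓  (m4,c8) ✓  (m5,c9) ✓  (m6,c3) ✓  (m6,c5) ✓  (m6,c6) ✓
Every restrictor pair satisfies the scope.

True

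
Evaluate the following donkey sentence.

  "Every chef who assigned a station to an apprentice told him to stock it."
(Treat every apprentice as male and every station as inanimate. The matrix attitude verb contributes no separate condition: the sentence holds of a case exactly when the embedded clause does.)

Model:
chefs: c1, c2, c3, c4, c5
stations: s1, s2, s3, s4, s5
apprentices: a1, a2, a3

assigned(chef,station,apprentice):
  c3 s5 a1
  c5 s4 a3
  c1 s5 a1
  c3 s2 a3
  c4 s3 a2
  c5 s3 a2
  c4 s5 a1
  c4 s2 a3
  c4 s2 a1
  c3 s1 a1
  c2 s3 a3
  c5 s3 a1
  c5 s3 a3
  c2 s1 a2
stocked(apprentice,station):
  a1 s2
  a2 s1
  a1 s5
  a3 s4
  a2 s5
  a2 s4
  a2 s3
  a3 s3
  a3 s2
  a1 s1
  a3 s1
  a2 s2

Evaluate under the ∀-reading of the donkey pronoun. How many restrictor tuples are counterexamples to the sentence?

"him" takes "an apprentice" as antecedent and "it" takes "a station"; both are donkey pronouns co-varying with the restrictor.
Strong reading: for every (c,s,a) with assigned(c,s,a), stocked(a,s).
Restrictor triples: (c1,s5,a1)→stocked(a1,s5) ✓  (c2,s1,a2)→stocked(a2,s1) ✓  (c2,s3,a3)→stocked(a3,s3) ✓  (c3,s1,a1)→stocked(a1,s1) ✓  (c3,s2,a3)→stocked(a3,s2) ✓  (c3,s5,a1)→stocked(a1,s5) ✓  (c4,s2,a1)→stocked(a1,s2) ✓  (c4,s2,a3)→stocked(a3,s2) ✓  (c4,s3,a2)→stocked(a2,s3) ✓  (c4,s5,a1)→stocked(a1,s5) ✓  (c5,s3,a1)→stocked(a1,s3) ✗  (c5,s3,a2)→stocked(a2,s3) ✓  (c5,s3,a3)→stocked(a3,s3) ✓  (c5,s4,a3)→stocked(a3,s4) ✓
Counterexamples (restrictor triples failing the scope): 1.

1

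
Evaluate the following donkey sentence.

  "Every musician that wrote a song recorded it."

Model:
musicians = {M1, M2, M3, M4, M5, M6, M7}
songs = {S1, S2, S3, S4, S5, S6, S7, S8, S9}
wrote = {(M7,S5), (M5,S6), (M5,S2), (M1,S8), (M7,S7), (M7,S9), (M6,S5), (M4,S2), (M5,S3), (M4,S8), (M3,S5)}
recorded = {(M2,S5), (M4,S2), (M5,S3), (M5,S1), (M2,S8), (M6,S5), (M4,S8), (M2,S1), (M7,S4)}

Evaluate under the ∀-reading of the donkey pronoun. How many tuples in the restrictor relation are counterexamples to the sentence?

7

"it" takes "a song" as antecedent — a donkey pronoun bound across the clause boundary.
Strong reading: for every (m,s) with wrote(m,s), recorded(m,s).
Restrictor pairs: (M1,S8) ✗  (M3,S5) ✗  (M4,S2) ✓  (M4,S8) ✓  (M5,S2) ✗  (M5,S3) ✓  (M5,S6) ✗  (M6,S5) ✓  (M7,S5) ✗  (M7,S7) ✗  (M7,S9) ✗
Counterexamples (restrictor pairs failing the scope): 7.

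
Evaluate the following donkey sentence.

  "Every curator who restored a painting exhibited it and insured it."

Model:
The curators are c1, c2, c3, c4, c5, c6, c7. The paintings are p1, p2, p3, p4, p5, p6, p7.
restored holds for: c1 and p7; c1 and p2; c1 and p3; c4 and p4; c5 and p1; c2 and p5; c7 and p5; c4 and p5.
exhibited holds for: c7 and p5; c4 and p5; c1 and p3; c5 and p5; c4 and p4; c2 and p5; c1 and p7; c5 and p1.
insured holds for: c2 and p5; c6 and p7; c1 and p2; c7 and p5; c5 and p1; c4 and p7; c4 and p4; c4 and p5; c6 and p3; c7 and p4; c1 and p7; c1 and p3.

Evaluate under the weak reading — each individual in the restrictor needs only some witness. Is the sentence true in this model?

True

"it" takes "a painting" as antecedent — a donkey pronoun bound across the clause boundary.
Weak reading: every curator c with some restored-painting has at least one restored-painting p such that exhibited(c,p) ∧ insured(c,p).
Per curator: c1:✓  c2:✓  c4:✓  c5:✓  c7:✓
Every curator in the restrictor has a witness.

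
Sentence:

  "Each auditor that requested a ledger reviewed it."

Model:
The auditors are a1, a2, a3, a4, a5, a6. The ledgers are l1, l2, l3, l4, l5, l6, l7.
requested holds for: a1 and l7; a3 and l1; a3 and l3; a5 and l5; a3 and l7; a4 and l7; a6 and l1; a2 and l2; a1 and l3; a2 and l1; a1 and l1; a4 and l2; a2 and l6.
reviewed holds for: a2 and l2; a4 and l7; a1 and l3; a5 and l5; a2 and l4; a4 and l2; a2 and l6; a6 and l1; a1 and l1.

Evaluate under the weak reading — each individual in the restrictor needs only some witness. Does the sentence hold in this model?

"it" takes "a ledger" as antecedent — a donkey pronoun bound across the clause boundary.
Weak reading: every auditor a with some requested-ledger has at least one requested-ledger l such that reviewed(a,l).
Per auditor: a1:✓  a2:✓  a3:✗  a4:✓  a5:✓  a6:✓
a3 has no witness among its requested-ledgers.

False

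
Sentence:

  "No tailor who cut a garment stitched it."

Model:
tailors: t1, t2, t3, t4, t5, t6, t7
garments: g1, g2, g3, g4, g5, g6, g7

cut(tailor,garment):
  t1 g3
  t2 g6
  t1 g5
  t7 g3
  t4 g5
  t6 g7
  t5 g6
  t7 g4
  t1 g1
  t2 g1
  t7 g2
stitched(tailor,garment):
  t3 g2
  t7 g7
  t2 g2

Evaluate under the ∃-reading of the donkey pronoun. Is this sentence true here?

"it" takes "a garment" as antecedent — a donkey pronoun bound across the clause boundary.
Truth condition: for no (t,g) with cut(t,g) does stitched(t,g) hold.
Restrictor pairs — does the scope hold? (t1,g1):fails  (t1,g3):fails  (t1,g5):fails  (t2,g1):fails  (t2,g6):fails  (t4,g5):fails  (t5,g6):fails  (t6,g7):fails  (t7,g2):fails  (t7,g3):fails  (t7,g4):fails
Scope holds for no restrictor pair, so the sentence is true.

True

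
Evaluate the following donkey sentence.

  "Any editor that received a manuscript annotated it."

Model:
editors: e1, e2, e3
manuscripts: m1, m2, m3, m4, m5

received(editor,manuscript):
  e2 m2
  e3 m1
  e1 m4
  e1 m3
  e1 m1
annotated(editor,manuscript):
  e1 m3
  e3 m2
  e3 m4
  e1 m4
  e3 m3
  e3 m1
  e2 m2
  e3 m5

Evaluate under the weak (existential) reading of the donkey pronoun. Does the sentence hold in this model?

"it" takes "a manuscript" as antecedent — a donkey pronoun bound across the clause boundary.
Weak reading: every editor e with some received-manuscript has at least one received-manuscript m such that annotated(e,m).
Per editor: e1:✓  e2:✓  e3:✓
Every editor in the restrictor has a witness.

True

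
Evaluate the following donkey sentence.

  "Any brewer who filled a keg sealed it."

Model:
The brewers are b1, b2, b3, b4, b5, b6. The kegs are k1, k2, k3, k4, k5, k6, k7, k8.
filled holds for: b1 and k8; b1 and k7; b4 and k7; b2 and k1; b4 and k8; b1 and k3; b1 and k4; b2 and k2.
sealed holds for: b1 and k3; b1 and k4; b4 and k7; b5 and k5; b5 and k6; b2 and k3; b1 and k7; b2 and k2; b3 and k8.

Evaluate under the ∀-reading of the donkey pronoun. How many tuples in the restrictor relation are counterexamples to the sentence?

"it" takes "a keg" as antecedent — a donkey pronoun bound across the clause boundary.
Strong reading: for every (b,k) with filled(b,k), sealed(b,k).
Restrictor pairs: (b1,k3) ✓  (b1,k4) ✓  (b1,k7) ✓  (b1,k8) ✗  (b2,k1) ✗  (b2,k2) ✓  (b4,k7) ✓  (b4,k8) ✗
Counterexamples (restrictor pairs failing the scope): 3.

3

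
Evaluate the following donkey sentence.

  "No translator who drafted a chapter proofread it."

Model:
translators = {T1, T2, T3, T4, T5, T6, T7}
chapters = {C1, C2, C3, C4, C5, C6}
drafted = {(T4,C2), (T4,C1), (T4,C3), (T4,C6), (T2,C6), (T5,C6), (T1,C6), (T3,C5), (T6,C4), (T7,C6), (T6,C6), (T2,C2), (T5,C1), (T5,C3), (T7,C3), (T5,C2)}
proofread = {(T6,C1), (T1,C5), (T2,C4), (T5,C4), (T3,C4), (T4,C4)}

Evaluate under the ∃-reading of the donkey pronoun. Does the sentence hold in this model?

True

"it" takes "a chapter" as antecedent — a donkey pronoun bound across the clause boundary.
Truth condition: for no (t,c) with drafted(t,c) does proofread(t,c) hold.
Restrictor pairs — does the scope hold? (T1,C6):fails  (T2,C2):fails  (T2,C6):fails  (T3,C5):fails  (T4,C1):fails  (T4,C2):fails  (T4,C3):fails  (T4,C6):fails  (T5,C1):fails  (T5,C2):fails  (T5,C3):fails  (T5,C6):fails  (T6,C4):fails  (T6,C6):fails  (T7,C3):fails  (T7,C6):fails
Scope holds for no restrictor pair, so the sentence is true.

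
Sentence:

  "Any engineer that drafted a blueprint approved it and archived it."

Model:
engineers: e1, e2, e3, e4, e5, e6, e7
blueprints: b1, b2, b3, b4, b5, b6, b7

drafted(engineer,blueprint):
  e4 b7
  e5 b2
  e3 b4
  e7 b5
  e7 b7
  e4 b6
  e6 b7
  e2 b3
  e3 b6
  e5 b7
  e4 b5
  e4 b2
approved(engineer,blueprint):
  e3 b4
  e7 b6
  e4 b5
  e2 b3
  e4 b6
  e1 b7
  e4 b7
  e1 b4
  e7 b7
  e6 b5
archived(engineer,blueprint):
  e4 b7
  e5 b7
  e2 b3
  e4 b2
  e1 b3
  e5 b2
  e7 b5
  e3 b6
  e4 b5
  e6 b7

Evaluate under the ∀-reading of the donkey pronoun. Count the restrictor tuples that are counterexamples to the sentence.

9

"it" takes "a blueprint" as antecedent — a donkey pronoun bound across the clause boundary.
Strong reading: for every (e,b) with drafted(e,b), approved(e,b) ∧ archived(e,b).
Restrictor pairs: (e2,b3) ✓  (e3,b4) ✗  (e3,b6) ✗  (e4,b2) ✗  (e4,b5) ✓  (e4,b6) ✗  (e4,b7) ✓  (e5,b2) ✗  (e5,b7) ✗  (e6,b7) ✗  (e7,b5) ✗  (e7,b7) ✗
Counterexamples (restrictor pairs failing the scope): 9.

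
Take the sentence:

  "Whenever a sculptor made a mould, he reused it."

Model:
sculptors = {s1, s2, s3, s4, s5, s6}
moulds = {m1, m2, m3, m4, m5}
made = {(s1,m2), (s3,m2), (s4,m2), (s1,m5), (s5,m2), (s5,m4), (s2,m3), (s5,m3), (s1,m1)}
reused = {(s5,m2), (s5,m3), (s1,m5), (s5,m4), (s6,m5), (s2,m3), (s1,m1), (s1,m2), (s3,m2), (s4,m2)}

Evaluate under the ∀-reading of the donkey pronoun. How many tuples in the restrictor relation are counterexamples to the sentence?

0

"it" takes "a mould" as antecedent — a donkey pronoun bound across the clause boundary.
Strong reading: for every (s,m) with made(s,m), reused(s,m).
Restrictor pairs: (s1,m1) ✓  (s1,m2) ✓  (s1,m5) ✓  (s2,m3) ✓  (s3,m2) ✓  (s4,m2) ✓  (s5,m2) ✓  (s5,m3) ✓  (s5,m4) ✓
Counterexamples (restrictor pairs failing the scope): 0.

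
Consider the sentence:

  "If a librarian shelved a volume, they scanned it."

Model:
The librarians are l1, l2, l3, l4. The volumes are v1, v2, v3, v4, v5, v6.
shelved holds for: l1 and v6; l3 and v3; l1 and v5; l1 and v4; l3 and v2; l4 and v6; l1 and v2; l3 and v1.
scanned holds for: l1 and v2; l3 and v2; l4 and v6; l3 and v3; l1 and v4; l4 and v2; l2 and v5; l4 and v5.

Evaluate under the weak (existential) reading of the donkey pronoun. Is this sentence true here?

True

"it" takes "a volume" as antecedent — a donkey pronoun bound across the clause boundary.
Weak reading: every librarian l with some shelved-volume has at least one shelved-volume v such that scanned(l,v).
Per librarian: l1:✓  l3:✓  l4:✓
Every librarian in the restrictor has a witness.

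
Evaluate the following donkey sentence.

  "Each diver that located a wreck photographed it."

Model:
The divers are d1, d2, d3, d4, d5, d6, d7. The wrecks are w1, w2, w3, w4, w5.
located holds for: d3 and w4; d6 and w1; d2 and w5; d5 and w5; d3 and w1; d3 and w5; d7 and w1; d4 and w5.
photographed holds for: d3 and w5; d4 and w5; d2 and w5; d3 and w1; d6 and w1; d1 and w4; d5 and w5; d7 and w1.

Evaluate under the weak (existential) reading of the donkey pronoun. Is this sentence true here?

True

"it" takes "a wreck" as antecedent — a donkey pronoun bound across the clause boundary.
Weak reading: every diver d with some located-wreck has at least one located-wreck w such that photographed(d,w).
Per diver: d2:✓  d3:✓  d4:✓  d5:✓  d6:✓  d7:✓
Every diver in the restrictor has a witness.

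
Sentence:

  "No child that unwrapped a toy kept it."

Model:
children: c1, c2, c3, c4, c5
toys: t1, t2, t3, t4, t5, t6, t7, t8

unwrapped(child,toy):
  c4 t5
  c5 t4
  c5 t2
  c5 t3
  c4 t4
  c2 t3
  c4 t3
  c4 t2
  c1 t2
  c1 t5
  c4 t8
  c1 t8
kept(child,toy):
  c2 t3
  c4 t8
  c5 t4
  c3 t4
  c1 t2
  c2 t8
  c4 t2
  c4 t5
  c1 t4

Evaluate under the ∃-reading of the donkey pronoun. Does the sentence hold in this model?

"it" takes "a toy" as antecedent — a donkey pronoun bound across the clause boundary.
Truth condition: for no (c,t) with unwrapped(c,t) does kept(c,t) hold.
Restrictor pairs — does the scope hold? (c1,t2):holds  (c1,t5):fails  (c1,t8):fails  (c2,t3):holds  (c4,t2):holds  (c4,t3):fails  (c4,t4):fails  (c4,t5):holds  (c4,t8):holds  (c5,t2):fails  (c5,t3):fails  (c5,t4):holds
Scope holds for 6 pair(s), so the sentence is false.

False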